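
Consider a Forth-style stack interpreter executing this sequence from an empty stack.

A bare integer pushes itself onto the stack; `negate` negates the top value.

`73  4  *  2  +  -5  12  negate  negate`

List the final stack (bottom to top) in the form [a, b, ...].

73     -> 73
4      -> 73 4
*      -> 292
2      -> 292 2
+      -> 294
-5     -> 294 -5
12     -> 294 -5 12
negate -> 294 -5 -12
negate -> 294 -5 12

[294, -5, 12]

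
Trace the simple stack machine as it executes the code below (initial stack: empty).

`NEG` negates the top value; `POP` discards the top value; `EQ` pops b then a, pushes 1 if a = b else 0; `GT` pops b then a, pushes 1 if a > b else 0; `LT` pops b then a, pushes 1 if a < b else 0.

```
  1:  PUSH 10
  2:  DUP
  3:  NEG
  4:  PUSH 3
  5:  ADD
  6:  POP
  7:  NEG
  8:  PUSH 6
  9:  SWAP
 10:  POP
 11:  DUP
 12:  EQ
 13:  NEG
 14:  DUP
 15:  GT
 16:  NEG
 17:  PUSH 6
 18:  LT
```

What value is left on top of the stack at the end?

1

PUSH 10  10
DUP      10 10
NEG      10 -10
PUSH 3   10 -10 3
ADD      10 -7
POP      10
NEG      -10
PUSH 6   -10 6
SWAP     6 -10
POP      6
DUP      6 6
EQ       1
NEG      -1
DUP      -1 -1
GT       0
NEG      0
PUSH 6   0 6
LT       1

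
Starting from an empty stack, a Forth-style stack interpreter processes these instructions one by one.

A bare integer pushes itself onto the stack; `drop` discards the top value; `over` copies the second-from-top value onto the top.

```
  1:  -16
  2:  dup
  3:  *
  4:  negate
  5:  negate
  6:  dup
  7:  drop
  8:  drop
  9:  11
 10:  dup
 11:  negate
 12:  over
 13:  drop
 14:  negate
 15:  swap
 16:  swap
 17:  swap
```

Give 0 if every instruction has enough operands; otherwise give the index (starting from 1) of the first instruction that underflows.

0

-16    -> -16
dup    -> -16 -16
*      -> 256
negate -> -256
negate -> 256
dup    -> 256 256
drop   -> 256
drop   -> (empty)
11     -> 11
dup    -> 11 11
negate -> 11 -11
over   -> 11 -11 11
drop   -> 11 -11
negate -> 11 11
swap   -> 11 11
swap   -> 11 11
swap   -> 11 11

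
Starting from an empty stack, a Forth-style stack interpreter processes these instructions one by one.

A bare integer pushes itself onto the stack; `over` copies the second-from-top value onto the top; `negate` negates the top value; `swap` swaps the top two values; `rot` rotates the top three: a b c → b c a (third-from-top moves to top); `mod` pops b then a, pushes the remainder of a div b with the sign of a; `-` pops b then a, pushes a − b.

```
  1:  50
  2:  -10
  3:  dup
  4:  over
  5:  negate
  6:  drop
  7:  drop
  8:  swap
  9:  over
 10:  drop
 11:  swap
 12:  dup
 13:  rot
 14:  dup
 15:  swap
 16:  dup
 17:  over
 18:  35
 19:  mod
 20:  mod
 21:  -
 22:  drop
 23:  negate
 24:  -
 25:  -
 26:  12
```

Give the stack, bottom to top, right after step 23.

[-10, -10, -50]

50     -> [50]
-10    -> [50, -10]
dup    -> [50, -10, -10]
over   -> [50, -10, -10, -10]
negate -> [50, -10, -10, 10]
drop   -> [50, -10, -10]
drop   -> [50, -10]
swap   -> [-10, 50]
over   -> [-10, 50, -10]
drop   -> [-10, 50]
swap   -> [50, -10]
dup    -> [50, -10, -10]
rot    -> [-10, -10, 50]
dup    -> [-10, -10, 50, 50]
swap   -> [-10, -10, 50, 50]
dup    -> [-10, -10, 50, 50, 50]
over   -> [-10, -10, 50, 50, 50, 50]
35     -> [-10, -10, 50, 50, 50, 50, 35]
mod    -> [-10, -10, 50, 50, 50, 15]
mod    -> [-10, -10, 50, 50, 5]
-      -> [-10, -10, 50, 45]
drop   -> [-10, -10, 50]
negate -> [-10, -10, -50]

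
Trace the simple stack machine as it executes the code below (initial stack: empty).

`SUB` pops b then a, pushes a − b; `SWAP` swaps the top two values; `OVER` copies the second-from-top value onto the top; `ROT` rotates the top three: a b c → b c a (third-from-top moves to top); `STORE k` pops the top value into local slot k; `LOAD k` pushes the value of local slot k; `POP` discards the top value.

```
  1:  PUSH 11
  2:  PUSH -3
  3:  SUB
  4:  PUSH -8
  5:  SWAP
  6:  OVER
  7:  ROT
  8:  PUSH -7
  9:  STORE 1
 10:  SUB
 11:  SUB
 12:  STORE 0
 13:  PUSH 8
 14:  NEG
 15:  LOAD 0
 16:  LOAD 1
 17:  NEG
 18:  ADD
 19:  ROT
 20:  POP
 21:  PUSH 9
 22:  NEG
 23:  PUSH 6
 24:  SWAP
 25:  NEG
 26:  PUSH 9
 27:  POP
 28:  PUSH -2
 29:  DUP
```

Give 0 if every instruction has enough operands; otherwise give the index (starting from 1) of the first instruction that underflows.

PUSH 11  11
PUSH -3  11 -3
SUB      14
PUSH -8  14 -8
SWAP     -8 14
OVER     -8 14 -8
ROT      14 -8 -8
PUSH -7  14 -8 -8 -7
STORE 1  14 -8 -8
SUB      14 0
SUB      14
STORE 0  (empty)
PUSH 8   8
NEG      -8
LOAD 0   -8 14
LOAD 1   -8 14 -7
NEG      -8 14 7
ADD      -8 21
ROT  — needs 3 operands, stack has 2 → underflow

19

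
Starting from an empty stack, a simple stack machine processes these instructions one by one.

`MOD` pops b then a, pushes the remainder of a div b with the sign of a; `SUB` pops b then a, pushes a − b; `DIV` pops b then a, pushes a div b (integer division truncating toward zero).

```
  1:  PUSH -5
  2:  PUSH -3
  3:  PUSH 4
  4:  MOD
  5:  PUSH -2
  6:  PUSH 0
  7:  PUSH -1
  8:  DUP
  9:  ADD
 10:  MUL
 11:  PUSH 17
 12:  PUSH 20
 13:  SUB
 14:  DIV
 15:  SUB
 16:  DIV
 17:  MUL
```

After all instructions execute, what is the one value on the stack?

-5

PUSH -5 -> [-5]
PUSH -3 -> [-5, -3]
PUSH 4  -> [-5, -3, 4]
MOD     -> [-5, -3]
PUSH -2 -> [-5, -3, -2]
PUSH 0  -> [-5, -3, -2, 0]
PUSH -1 -> [-5, -3, -2, 0, -1]
DUP     -> [-5, -3, -2, 0, -1, -1]
ADD     -> [-5, -3, -2, 0, -2]
MUL     -> [-5, -3, -2, 0]
PUSH 17 -> [-5, -3, -2, 0, 17]
PUSH 20 -> [-5, -3, -2, 0, 17, 20]
SUB     -> [-5, -3, -2, 0, -3]
DIV     -> [-5, -3, -2, 0]
SUB     -> [-5, -3, -2]
DIV     -> [-5, 1]
MUL     -> [-5]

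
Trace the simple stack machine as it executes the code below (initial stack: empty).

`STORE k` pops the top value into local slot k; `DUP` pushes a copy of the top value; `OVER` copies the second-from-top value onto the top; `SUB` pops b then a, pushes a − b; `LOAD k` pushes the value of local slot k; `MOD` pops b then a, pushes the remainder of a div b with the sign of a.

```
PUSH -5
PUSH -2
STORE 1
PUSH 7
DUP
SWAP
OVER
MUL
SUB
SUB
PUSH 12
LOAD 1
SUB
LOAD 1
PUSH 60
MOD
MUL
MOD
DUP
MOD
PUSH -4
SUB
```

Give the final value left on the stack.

PUSH -5  [-5]
PUSH -2  [-5, -2]
STORE 1  [-5]
PUSH 7   [-5, 7]
DUP      [-5, 7, 7]
SWAP     [-5, 7, 7]
OVER     [-5, 7, 7, 7]
MUL      [-5, 7, 49]
SUB      [-5, -42]
SUB      [37]
PUSH 12  [37, 12]
LOAD 1   [37, 12, -2]
SUB      [37, 14]
LOAD 1   [37, 14, -2]
PUSH 60  [37, 14, -2, 60]
MOD      [37, 14, -2]
MUL      [37, -28]
MOD      [9]
DUP      [9, 9]
MOD      [0]
PUSH -4  [0, -4]
SUB      [4]

4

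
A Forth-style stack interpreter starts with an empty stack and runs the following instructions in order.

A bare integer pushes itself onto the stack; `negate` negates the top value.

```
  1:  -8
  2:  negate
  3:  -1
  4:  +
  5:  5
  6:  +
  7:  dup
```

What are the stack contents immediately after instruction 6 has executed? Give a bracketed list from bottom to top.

-8     -> [-8]
negate -> [8]
-1     -> [8, -1]
+      -> [7]
5      -> [7, 5]
+      -> [12]

[12]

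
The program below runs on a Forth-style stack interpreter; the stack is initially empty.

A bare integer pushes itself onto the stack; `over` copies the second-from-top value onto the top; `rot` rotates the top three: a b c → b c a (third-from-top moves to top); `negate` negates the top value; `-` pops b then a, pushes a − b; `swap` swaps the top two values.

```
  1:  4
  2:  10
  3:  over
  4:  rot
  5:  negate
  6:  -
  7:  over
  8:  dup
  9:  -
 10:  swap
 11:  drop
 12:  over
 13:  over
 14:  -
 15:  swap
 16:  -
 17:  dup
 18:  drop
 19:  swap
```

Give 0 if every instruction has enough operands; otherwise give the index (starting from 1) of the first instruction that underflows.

0

4      -> 4
10     -> 4 10
over   -> 4 10 4
rot    -> 10 4 4
negate -> 10 4 -4
-      -> 10 8
over   -> 10 8 10
dup    -> 10 8 10 10
-      -> 10 8 0
swap   -> 10 0 8
drop   -> 10 0
over   -> 10 0 10
over   -> 10 0 10 0
-      -> 10 0 10
swap   -> 10 10 0
-      -> 10 10
dup    -> 10 10 10
drop   -> 10 10
swap   -> 10 10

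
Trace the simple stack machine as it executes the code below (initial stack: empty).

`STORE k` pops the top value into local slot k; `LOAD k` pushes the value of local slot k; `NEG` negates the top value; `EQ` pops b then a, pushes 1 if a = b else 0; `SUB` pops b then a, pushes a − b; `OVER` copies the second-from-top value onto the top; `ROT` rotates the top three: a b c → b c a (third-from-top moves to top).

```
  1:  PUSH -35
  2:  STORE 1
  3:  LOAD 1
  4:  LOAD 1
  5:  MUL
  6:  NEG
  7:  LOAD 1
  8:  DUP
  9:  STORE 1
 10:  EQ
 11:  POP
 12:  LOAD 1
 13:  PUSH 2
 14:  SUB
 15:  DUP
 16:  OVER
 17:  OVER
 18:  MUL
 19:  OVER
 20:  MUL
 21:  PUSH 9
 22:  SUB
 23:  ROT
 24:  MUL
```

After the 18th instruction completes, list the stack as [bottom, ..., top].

[-37, -37, 1369]

PUSH -35 : -35
STORE 1  : (empty)
LOAD 1   : -35
LOAD 1   : -35 -35
MUL      : 1225
NEG      : -1225
LOAD 1   : -1225 -35
DUP      : -1225 -35 -35
STORE 1  : -1225 -35
EQ       : 0
POP      : (empty)
LOAD 1   : -35
PUSH 2   : -35 2
SUB      : -37
DUP      : -37 -37
OVER     : -37 -37 -37
OVER     : -37 -37 -37 -37
MUL      : -37 -37 1369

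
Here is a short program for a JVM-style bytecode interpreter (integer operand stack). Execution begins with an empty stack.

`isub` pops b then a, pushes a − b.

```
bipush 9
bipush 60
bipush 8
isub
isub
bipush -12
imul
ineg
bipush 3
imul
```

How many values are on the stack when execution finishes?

1

bipush 9   -> [9]
bipush 60  -> [9, 60]
bipush 8   -> [9, 60, 8]
isub       -> [9, 52]
isub       -> [-43]
bipush -12 -> [-43, -12]
imul       -> [516]
ineg       -> [-516]
bipush 3   -> [-516, 3]
imul       -> [-1548]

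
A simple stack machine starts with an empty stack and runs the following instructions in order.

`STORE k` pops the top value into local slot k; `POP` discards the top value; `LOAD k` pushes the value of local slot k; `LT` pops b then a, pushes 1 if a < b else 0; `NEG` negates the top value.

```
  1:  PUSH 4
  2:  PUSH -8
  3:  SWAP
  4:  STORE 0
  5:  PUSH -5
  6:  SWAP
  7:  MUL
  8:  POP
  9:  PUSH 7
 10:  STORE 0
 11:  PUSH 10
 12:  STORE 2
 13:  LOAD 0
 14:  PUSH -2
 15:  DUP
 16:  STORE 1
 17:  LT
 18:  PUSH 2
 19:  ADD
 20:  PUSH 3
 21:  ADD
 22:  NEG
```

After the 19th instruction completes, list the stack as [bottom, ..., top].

PUSH 4  → [4]
PUSH -8 → [4, -8]
SWAP    → [-8, 4]
STORE 0 → [-8]
PUSH -5 → [-8, -5]
SWAP    → [-5, -8]
MUL     → [40]
POP     → []
PUSH 7  → [7]
STORE 0 → []
PUSH 10 → [10]
STORE 2 → []
LOAD 0  → [7]
PUSH -2 → [7, -2]
DUP     → [7, -2, -2]
STORE 1 → [7, -2]
LT      → [0]
PUSH 2  → [0, 2]
ADD     → [2]

[2]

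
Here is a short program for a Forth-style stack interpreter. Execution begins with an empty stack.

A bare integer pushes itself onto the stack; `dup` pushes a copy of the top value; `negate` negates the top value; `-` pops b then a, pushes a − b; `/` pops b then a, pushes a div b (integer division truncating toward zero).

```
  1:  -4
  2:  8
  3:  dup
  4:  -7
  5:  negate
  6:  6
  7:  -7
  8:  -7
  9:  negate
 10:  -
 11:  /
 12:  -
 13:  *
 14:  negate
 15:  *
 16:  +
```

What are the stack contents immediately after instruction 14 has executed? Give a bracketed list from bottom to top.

-4      [-4]
8       [-4, 8]
dup     [-4, 8, 8]
-7      [-4, 8, 8, -7]
negate  [-4, 8, 8, 7]
6       [-4, 8, 8, 7, 6]
-7      [-4, 8, 8, 7, 6, -7]
-7      [-4, 8, 8, 7, 6, -7, -7]
negate  [-4, 8, 8, 7, 6, -7, 7]
-       [-4, 8, 8, 7, 6, -14]
/       [-4, 8, 8, 7, 0]
-       [-4, 8, 8, 7]
*       [-4, 8, 56]
negate  [-4, 8, -56]

[-4, 8, -56]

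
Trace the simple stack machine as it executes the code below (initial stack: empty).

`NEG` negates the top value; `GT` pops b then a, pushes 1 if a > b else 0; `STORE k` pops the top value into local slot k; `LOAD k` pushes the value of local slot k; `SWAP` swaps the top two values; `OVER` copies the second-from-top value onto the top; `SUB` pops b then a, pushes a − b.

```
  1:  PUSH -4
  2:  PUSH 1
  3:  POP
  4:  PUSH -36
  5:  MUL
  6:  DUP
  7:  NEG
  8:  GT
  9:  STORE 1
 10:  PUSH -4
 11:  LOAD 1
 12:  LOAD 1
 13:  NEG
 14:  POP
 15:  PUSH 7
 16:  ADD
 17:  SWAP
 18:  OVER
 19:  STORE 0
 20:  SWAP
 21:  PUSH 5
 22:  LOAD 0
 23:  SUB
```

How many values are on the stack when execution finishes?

3

PUSH -4  : [-4]
PUSH 1   : [-4, 1]
POP      : [-4]
PUSH -36 : [-4, -36]
MUL      : [144]
DUP      : [144, 144]
NEG      : [144, -144]
GT       : [1]
STORE 1  : []
PUSH -4  : [-4]
LOAD 1   : [-4, 1]
LOAD 1   : [-4, 1, 1]
NEG      : [-4, 1, -1]
POP      : [-4, 1]
PUSH 7   : [-4, 1, 7]
ADD      : [-4, 8]
SWAP     : [8, -4]
OVER     : [8, -4, 8]
STORE 0  : [8, -4]
SWAP     : [-4, 8]
PUSH 5   : [-4, 8, 5]
LOAD 0   : [-4, 8, 5, 8]
SUB      : [-4, 8, -3]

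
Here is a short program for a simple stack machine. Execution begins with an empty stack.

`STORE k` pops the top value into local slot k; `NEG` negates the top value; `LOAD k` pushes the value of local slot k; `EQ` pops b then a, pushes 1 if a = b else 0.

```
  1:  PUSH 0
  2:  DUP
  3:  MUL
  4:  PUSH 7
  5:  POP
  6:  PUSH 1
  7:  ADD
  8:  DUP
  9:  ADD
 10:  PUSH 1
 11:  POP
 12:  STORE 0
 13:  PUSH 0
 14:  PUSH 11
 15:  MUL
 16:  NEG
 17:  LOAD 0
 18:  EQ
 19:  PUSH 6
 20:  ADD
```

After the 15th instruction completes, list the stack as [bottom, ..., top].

PUSH 0   [0]
DUP      [0, 0]
MUL      [0]
PUSH 7   [0, 7]
POP      [0]
PUSH 1   [0, 1]
ADD      [1]
DUP      [1, 1]
ADD      [2]
PUSH 1   [2, 1]
POP      [2]
STORE 0  []
PUSH 0   [0]
PUSH 11  [0, 11]
MUL      [0]

[0]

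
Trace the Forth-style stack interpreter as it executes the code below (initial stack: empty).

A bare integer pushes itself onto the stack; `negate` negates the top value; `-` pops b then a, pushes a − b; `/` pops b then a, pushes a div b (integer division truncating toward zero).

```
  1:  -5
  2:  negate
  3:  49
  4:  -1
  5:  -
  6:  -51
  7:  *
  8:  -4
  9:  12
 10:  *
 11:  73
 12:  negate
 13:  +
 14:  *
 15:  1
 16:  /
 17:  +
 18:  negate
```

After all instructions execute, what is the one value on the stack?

-308555

-5      -5
negate  5
49      5 49
-1      5 49 -1
-       5 50
-51     5 50 -51
*       5 -2550
-4      5 -2550 -4
12      5 -2550 -4 12
*       5 -2550 -48
73      5 -2550 -48 73
negate  5 -2550 -48 -73
+       5 -2550 -121
*       5 308550
1       5 308550 1
/       5 308550
+       308555
negate  -308555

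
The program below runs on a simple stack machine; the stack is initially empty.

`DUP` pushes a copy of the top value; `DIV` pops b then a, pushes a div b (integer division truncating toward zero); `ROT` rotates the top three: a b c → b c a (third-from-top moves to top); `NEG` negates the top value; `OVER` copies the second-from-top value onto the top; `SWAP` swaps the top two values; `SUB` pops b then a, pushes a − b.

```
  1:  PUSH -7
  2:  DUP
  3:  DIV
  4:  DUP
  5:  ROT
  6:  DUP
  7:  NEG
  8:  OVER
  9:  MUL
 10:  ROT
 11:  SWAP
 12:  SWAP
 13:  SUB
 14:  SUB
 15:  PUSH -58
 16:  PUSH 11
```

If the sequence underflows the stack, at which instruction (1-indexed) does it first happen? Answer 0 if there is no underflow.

5

PUSH -7 : -7
DUP     : -7 -7
DIV     : 1
DUP     : 1 1
ROT  — needs 3 operands, stack has 2 → underflow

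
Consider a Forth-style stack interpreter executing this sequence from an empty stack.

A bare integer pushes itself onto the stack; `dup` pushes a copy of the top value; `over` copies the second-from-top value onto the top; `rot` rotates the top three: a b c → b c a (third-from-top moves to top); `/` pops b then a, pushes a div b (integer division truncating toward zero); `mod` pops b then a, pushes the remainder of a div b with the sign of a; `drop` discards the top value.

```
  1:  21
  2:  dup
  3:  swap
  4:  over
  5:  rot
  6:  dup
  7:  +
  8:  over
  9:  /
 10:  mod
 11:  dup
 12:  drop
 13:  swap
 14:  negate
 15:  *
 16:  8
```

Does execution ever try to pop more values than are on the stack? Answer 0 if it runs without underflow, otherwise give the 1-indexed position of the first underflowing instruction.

0

21     → 21
dup    → 21 21
swap   → 21 21
over   → 21 21 21
rot    → 21 21 21
dup    → 21 21 21 21
+      → 21 21 42
over   → 21 21 42 21
/      → 21 21 2
mod    → 21 1
dup    → 21 1 1
drop   → 21 1
swap   → 1 21
negate → 1 -21
*      → -21
8      → -21 8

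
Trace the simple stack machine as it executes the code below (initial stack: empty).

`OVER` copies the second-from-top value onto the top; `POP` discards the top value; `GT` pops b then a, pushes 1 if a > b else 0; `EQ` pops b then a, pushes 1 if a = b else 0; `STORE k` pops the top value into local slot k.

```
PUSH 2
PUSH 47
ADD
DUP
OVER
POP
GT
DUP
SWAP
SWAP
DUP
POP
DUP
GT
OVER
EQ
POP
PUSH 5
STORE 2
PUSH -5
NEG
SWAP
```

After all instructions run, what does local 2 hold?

PUSH 2   2
PUSH 47  2 47
ADD      49
DUP      49 49
OVER     49 49 49
POP      49 49
GT       0
DUP      0 0
SWAP     0 0
SWAP     0 0
DUP      0 0 0
POP      0 0
DUP      0 0 0
GT       0 0
OVER     0 0 0
EQ       0 1
POP      0
PUSH 5   0 5
STORE 2  0
PUSH -5  0 -5
NEG      0 5
SWAP     5 0

5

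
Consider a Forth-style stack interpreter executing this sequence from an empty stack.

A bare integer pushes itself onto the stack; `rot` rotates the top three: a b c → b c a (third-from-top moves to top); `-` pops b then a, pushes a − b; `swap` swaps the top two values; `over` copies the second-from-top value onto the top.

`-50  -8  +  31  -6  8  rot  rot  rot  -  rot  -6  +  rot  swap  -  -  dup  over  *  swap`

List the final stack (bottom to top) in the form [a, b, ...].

[11881, -109]

-50   [-50]
-8    [-50, -8]
+     [-58]
31    [-58, 31]
-6    [-58, 31, -6]
8     [-58, 31, -6, 8]
rot   [-58, -6, 8, 31]
rot   [-58, 8, 31, -6]
rot   [-58, 31, -6, 8]
-     [-58, 31, -14]
rot   [31, -14, -58]
-6    [31, -14, -58, -6]
+     [31, -14, -64]
rot   [-14, -64, 31]
swap  [-14, 31, -64]
-     [-14, 95]
-     [-109]
dup   [-109, -109]
over  [-109, -109, -109]
*     [-109, 11881]
swap  [11881, -109]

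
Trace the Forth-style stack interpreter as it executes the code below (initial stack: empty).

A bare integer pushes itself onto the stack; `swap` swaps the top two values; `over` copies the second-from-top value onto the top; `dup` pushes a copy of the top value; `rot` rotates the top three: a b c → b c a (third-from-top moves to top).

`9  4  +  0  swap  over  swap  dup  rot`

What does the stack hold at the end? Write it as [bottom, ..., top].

9     [9]
4     [9, 4]
+     [13]
0     [13, 0]
swap  [0, 13]
over  [0, 13, 0]
swap  [0, 0, 13]
dup   [0, 0, 13, 13]
rot   [0, 13, 13, 0]

[0, 13, 13, 0]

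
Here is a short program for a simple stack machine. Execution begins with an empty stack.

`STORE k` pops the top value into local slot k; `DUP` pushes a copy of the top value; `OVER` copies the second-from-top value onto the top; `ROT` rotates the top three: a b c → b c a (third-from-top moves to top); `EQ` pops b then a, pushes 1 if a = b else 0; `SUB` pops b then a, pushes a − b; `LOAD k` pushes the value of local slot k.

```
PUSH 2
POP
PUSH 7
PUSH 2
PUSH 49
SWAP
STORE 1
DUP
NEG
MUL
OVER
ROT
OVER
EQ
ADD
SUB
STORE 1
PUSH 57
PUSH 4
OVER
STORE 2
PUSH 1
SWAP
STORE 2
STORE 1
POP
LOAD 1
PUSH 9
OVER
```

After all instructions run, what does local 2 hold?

4

PUSH 2  : [2]
POP     : []
PUSH 7  : [7]
PUSH 2  : [7, 2]
PUSH 49 : [7, 2, 49]
SWAP    : [7, 49, 2]
STORE 1 : [7, 49]
DUP     : [7, 49, 49]
NEG     : [7, 49, -49]
MUL     : [7, -2401]
OVER    : [7, -2401, 7]
ROT     : [-2401, 7, 7]
OVER    : [-2401, 7, 7, 7]
EQ      : [-2401, 7, 1]
ADD     : [-2401, 8]
SUB     : [-2409]
STORE 1 : []
PUSH 57 : [57]
PUSH 4  : [57, 4]
OVER    : [57, 4, 57]
STORE 2 : [57, 4]
PUSH 1  : [57, 4, 1]
SWAP    : [57, 1, 4]
STORE 2 : [57, 1]
STORE 1 : [57]
POP     : []
LOAD 1  : [1]
PUSH 9  : [1, 9]
OVER    : [1, 9, 1]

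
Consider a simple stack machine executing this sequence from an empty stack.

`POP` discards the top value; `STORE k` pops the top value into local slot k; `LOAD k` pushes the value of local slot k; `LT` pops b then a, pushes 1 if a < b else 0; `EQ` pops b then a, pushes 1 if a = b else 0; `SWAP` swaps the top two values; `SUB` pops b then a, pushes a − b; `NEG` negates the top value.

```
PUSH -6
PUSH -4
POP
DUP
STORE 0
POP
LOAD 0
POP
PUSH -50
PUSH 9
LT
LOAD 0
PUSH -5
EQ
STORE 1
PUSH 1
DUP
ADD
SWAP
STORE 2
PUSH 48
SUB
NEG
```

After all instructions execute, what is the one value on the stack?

PUSH -6  → -6
PUSH -4  → -6 -4
POP      → -6
DUP      → -6 -6
STORE 0  → -6
POP      → (empty)
LOAD 0   → -6
POP      → (empty)
PUSH -50 → -50
PUSH 9   → -50 9
LT       → 1
LOAD 0   → 1 -6
PUSH -5  → 1 -6 -5
EQ       → 1 0
STORE 1  → 1
PUSH 1   → 1 1
DUP      → 1 1 1
ADD      → 1 2
SWAP     → 2 1
STORE 2  → 2
PUSH 48  → 2 48
SUB      → -46
NEG      → 46

46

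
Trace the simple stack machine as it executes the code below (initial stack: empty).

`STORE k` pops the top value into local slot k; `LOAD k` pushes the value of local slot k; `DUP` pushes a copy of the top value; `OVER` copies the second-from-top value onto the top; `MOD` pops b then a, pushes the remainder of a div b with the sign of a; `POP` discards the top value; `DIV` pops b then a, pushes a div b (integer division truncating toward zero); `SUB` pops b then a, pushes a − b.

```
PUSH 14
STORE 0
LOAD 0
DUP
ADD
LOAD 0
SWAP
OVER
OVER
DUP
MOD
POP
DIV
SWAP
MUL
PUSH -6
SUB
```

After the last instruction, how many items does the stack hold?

1

PUSH 14  [14]
STORE 0  []
LOAD 0   [14]
DUP      [14, 14]
ADD      [28]
LOAD 0   [28, 14]
SWAP     [14, 28]
OVER     [14, 28, 14]
OVER     [14, 28, 14, 28]
DUP      [14, 28, 14, 28, 28]
MOD      [14, 28, 14, 0]
POP      [14, 28, 14]
DIV      [14, 2]
SWAP     [2, 14]
MUL      [28]
PUSH -6  [28, -6]
SUB      [34]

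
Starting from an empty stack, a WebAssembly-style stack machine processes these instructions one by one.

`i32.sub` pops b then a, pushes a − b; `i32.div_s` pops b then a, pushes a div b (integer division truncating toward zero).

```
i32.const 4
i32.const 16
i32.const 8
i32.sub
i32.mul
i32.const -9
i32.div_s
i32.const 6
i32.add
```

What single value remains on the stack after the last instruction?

i32.const 4  → [4]
i32.const 16 → [4, 16]
i32.const 8  → [4, 16, 8]
i32.sub      → [4, 8]
i32.mul      → [32]
i32.const -9 → [32, -9]
i32.div_s    → [-3]
i32.const 6  → [-3, 6]
i32.add      → [3]

3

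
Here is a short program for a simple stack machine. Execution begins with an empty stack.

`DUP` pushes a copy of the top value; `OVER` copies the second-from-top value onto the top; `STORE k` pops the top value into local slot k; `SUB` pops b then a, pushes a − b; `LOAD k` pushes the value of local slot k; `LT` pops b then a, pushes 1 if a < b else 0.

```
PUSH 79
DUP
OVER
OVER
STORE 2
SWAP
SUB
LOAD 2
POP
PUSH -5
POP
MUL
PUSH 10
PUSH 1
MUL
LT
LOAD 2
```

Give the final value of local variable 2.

79

PUSH 79 -> 79
DUP     -> 79 79
OVER    -> 79 79 79
OVER    -> 79 79 79 79
STORE 2 -> 79 79 79
SWAP    -> 79 79 79
SUB     -> 79 0
LOAD 2  -> 79 0 79
POP     -> 79 0
PUSH -5 -> 79 0 -5
POP     -> 79 0
MUL     -> 0
PUSH 10 -> 0 10
PUSH 1  -> 0 10 1
MUL     -> 0 10
LT      -> 1
LOAD 2  -> 1 79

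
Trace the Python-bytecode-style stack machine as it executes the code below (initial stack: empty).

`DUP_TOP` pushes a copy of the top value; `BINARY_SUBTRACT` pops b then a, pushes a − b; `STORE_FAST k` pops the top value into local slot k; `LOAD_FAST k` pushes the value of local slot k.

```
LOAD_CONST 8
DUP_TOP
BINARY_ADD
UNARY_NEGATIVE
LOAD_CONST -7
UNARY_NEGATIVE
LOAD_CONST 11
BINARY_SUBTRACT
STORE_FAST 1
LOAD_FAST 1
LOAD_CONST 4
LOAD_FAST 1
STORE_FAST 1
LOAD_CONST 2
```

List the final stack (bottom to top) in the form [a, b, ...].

LOAD_CONST 8    : [8]
DUP_TOP         : [8, 8]
BINARY_ADD      : [16]
UNARY_NEGATIVE  : [-16]
LOAD_CONST -7   : [-16, -7]
UNARY_NEGATIVE  : [-16, 7]
LOAD_CONST 11   : [-16, 7, 11]
BINARY_SUBTRACT : [-16, -4]
STORE_FAST 1    : [-16]
LOAD_FAST 1     : [-16, -4]
LOAD_CONST 4    : [-16, -4, 4]
LOAD_FAST 1     : [-16, -4, 4, -4]
STORE_FAST 1    : [-16, -4, 4]
LOAD_CONST 2    : [-16, -4, 4, 2]

[-16, -4, 4, 2]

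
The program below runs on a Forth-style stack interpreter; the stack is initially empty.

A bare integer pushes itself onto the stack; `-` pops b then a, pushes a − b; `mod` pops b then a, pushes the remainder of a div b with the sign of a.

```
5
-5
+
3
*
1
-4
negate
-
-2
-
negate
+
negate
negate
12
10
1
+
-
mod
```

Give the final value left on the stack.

0

5       5
-5      5 -5
+       0
3       0 3
*       0
1       0 1
-4      0 1 -4
negate  0 1 4
-       0 -3
-2      0 -3 -2
-       0 -1
negate  0 1
+       1
negate  -1
negate  1
12      1 12
10      1 12 10
1       1 12 10 1
+       1 12 11
-       1 1
mod     0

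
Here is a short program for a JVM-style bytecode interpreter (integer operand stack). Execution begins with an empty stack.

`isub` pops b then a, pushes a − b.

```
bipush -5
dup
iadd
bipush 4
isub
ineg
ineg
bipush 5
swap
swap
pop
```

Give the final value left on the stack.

-14

bipush -5 → [-5]
dup       → [-5, -5]
iadd      → [-10]
bipush 4  → [-10, 4]
isub      → [-14]
ineg      → [14]
ineg      → [-14]
bipush 5  → [-14, 5]
swap      → [5, -14]
swap      → [-14, 5]
pop       → [-14]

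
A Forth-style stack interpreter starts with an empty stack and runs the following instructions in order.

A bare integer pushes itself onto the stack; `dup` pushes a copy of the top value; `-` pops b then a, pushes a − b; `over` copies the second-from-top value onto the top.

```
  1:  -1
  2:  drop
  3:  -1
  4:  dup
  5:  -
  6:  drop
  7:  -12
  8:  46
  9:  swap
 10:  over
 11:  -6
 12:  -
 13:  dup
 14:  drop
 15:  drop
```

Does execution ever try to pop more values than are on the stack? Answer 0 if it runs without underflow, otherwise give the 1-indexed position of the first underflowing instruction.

0

-1   → -1
drop → (empty)
-1   → -1
dup  → -1 -1
-    → 0
drop → (empty)
-12  → -12
46   → -12 46
swap → 46 -12
over → 46 -12 46
-6   → 46 -12 46 -6
-    → 46 -12 52
dup  → 46 -12 52 52
drop → 46 -12 52
drop → 46 -12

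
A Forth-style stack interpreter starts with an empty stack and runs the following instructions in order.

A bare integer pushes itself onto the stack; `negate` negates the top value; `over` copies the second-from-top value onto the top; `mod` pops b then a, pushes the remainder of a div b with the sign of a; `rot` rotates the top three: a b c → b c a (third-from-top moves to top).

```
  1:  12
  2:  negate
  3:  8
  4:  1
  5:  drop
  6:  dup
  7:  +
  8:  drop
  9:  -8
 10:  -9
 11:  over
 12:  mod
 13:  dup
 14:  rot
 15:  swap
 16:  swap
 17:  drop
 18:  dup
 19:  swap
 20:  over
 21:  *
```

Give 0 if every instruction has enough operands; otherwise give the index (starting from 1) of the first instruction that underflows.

0

12      12
negate  -12
8       -12 8
1       -12 8 1
drop    -12 8
dup     -12 8 8
+       -12 16
drop    -12
-8      -12 -8
-9      -12 -8 -9
over    -12 -8 -9 -8
mod     -12 -8 -1
dup     -12 -8 -1 -1
rot     -12 -1 -1 -8
swap    -12 -1 -8 -1
swap    -12 -1 -1 -8
drop    -12 -1 -1
dup     -12 -1 -1 -1
swap    -12 -1 -1 -1
over    -12 -1 -1 -1 -1
*       -12 -1 -1 1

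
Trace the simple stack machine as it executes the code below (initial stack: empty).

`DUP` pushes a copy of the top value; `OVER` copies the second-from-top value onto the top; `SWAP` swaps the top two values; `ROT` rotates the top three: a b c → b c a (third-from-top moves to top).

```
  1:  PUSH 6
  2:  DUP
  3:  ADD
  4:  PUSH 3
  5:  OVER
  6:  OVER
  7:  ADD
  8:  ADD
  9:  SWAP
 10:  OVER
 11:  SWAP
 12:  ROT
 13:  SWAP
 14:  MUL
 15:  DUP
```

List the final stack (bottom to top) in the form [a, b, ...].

[18, 216, 216]

PUSH 6  6
DUP     6 6
ADD     12
PUSH 3  12 3
OVER    12 3 12
OVER    12 3 12 3
ADD     12 3 15
ADD     12 18
SWAP    18 12
OVER    18 12 18
SWAP    18 18 12
ROT     18 12 18
SWAP    18 18 12
MUL     18 216
DUP     18 216 216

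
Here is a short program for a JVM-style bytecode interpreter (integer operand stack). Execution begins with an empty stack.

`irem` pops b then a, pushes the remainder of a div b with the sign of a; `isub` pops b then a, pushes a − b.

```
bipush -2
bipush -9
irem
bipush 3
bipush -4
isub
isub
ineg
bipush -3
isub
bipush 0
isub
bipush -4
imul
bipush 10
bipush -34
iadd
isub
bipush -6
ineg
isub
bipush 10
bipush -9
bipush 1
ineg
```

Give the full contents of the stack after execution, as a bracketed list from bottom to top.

bipush -2  -> [-2]
bipush -9  -> [-2, -9]
irem       -> [-2]
bipush 3   -> [-2, 3]
bipush -4  -> [-2, 3, -4]
isub       -> [-2, 7]
isub       -> [-9]
ineg       -> [9]
bipush -3  -> [9, -3]
isub       -> [12]
bipush 0   -> [12, 0]
isub       -> [12]
bipush -4  -> [12, -4]
imul       -> [-48]
bipush 10  -> [-48, 10]
bipush -34 -> [-48, 10, -34]
iadd       -> [-48, -24]
isub       -> [-24]
bipush -6  -> [-24, -6]
ineg       -> [-24, 6]
isub       -> [-30]
bipush 10  -> [-30, 10]
bipush -9  -> [-30, 10, -9]
bipush 1   -> [-30, 10, -9, 1]
ineg       -> [-30, 10, -9, -1]

[-30, 10, -9, -1]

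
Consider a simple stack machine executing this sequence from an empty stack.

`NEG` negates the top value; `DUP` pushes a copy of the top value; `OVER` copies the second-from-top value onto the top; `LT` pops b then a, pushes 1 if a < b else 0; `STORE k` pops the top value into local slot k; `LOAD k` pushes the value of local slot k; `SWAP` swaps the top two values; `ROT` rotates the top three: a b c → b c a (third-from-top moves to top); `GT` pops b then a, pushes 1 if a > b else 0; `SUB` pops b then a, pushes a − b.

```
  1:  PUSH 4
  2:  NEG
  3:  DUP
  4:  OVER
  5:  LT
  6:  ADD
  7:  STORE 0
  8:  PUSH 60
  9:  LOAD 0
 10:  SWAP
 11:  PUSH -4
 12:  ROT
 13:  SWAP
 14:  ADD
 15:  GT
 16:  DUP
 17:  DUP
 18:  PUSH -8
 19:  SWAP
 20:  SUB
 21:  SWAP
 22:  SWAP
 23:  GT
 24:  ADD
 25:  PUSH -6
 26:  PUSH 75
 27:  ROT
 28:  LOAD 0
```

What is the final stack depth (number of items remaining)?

4

PUSH 4   4
NEG      -4
DUP      -4 -4
OVER     -4 -4 -4
LT       -4 0
ADD      -4
STORE 0  (empty)
PUSH 60  60
LOAD 0   60 -4
SWAP     -4 60
PUSH -4  -4 60 -4
ROT      60 -4 -4
SWAP     60 -4 -4
ADD      60 -8
GT       1
DUP      1 1
DUP      1 1 1
PUSH -8  1 1 1 -8
SWAP     1 1 -8 1
SUB      1 1 -9
SWAP     1 -9 1
SWAP     1 1 -9
GT       1 1
ADD      2
PUSH -6  2 -6
PUSH 75  2 -6 75
ROT      -6 75 2
LOAD 0   -6 75 2 -4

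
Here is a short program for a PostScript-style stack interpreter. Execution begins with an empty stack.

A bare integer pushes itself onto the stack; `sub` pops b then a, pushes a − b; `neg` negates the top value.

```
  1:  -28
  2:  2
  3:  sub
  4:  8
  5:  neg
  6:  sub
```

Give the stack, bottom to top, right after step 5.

-28 : [-28]
2   : [-28, 2]
sub : [-30]
8   : [-30, 8]
neg : [-30, -8]

[-30, -8]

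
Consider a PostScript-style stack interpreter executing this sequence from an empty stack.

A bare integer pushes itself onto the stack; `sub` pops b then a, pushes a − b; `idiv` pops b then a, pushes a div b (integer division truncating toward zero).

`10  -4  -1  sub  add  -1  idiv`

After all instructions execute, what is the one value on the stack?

10   → 10
-4   → 10 -4
-1   → 10 -4 -1
sub  → 10 -3
add  → 7
-1   → 7 -1
idiv → -7

-7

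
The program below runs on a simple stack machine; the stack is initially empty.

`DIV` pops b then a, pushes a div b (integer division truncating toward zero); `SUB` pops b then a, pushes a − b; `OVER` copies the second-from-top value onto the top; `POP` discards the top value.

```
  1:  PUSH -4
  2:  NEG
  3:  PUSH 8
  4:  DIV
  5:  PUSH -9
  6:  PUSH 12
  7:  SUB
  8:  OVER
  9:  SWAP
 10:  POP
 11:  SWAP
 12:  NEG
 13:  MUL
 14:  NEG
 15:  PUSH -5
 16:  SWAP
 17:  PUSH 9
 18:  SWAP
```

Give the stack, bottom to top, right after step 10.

PUSH -4 -> [-4]
NEG     -> [4]
PUSH 8  -> [4, 8]
DIV     -> [0]
PUSH -9 -> [0, -9]
PUSH 12 -> [0, -9, 12]
SUB     -> [0, -21]
OVER    -> [0, -21, 0]
SWAP    -> [0, 0, -21]
POP     -> [0, 0]

[0, 0]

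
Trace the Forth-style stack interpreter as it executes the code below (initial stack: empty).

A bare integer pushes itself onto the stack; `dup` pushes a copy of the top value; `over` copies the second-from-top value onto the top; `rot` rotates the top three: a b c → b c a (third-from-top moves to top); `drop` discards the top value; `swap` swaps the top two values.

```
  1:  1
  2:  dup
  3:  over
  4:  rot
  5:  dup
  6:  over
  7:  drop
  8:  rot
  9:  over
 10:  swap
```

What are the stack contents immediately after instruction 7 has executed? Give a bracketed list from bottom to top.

1    -> [1]
dup  -> [1, 1]
over -> [1, 1, 1]
rot  -> [1, 1, 1]
dup  -> [1, 1, 1, 1]
over -> [1, 1, 1, 1, 1]
drop -> [1, 1, 1, 1]

[1, 1, 1, 1]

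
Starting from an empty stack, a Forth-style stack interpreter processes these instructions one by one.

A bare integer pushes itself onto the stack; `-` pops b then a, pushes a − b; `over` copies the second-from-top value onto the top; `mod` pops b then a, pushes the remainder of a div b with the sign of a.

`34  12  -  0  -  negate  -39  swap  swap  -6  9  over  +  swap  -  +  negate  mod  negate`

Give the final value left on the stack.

22

34     : [34]
12     : [34, 12]
-      : [22]
0      : [22, 0]
-      : [22]
negate : [-22]
-39    : [-22, -39]
swap   : [-39, -22]
swap   : [-22, -39]
-6     : [-22, -39, -6]
9      : [-22, -39, -6, 9]
over   : [-22, -39, -6, 9, -6]
+      : [-22, -39, -6, 3]
swap   : [-22, -39, 3, -6]
-      : [-22, -39, 9]
+      : [-22, -30]
negate : [-22, 30]
mod    : [-22]
negate : [22]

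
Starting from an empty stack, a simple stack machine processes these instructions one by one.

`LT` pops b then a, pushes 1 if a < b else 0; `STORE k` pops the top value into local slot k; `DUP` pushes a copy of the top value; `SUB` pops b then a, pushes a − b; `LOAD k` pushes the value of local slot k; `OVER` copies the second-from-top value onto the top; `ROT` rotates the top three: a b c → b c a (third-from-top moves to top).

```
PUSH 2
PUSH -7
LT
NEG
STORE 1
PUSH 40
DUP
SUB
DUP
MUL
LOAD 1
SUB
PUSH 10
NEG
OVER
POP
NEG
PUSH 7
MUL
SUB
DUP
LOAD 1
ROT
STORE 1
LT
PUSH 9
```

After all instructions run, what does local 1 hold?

-70

PUSH 2  -> [2]
PUSH -7 -> [2, -7]
LT      -> [0]
NEG     -> [0]
STORE 1 -> []
PUSH 40 -> [40]
DUP     -> [40, 40]
SUB     -> [0]
DUP     -> [0, 0]
MUL     -> [0]
LOAD 1  -> [0, 0]
SUB     -> [0]
PUSH 10 -> [0, 10]
NEG     -> [0, -10]
OVER    -> [0, -10, 0]
POP     -> [0, -10]
NEG     -> [0, 10]
PUSH 7  -> [0, 10, 7]
MUL     -> [0, 70]
SUB     -> [-70]
DUP     -> [-70, -70]
LOAD 1  -> [-70, -70, 0]
ROT     -> [-70, 0, -70]
STORE 1 -> [-70, 0]
LT      -> [1]
PUSH 9  -> [1, 9]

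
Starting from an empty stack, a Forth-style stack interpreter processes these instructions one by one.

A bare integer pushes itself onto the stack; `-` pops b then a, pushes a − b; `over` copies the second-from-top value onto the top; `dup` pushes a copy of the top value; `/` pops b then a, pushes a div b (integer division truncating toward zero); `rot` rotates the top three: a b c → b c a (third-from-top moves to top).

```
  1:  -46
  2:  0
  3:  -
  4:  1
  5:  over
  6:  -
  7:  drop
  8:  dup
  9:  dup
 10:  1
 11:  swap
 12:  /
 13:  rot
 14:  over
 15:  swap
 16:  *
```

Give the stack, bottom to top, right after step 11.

[-46, -46, 1, -46]

-46  → [-46]
0    → [-46, 0]
-    → [-46]
1    → [-46, 1]
over → [-46, 1, -46]
-    → [-46, 47]
drop → [-46]
dup  → [-46, -46]
dup  → [-46, -46, -46]
1    → [-46, -46, -46, 1]
swap → [-46, -46, 1, -46]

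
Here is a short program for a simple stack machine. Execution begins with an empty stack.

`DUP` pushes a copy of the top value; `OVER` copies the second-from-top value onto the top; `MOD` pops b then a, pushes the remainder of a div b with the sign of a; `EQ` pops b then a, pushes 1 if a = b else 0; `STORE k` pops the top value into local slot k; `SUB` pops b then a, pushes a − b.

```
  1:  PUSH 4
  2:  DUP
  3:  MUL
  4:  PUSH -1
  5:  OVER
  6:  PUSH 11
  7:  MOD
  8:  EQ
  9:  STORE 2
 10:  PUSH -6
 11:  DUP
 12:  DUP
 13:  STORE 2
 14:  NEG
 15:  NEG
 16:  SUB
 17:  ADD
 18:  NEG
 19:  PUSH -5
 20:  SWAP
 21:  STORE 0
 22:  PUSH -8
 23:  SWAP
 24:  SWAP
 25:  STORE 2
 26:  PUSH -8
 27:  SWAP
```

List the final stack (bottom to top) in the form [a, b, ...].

[-8, -5]

PUSH 4  : 4
DUP     : 4 4
MUL     : 16
PUSH -1 : 16 -1
OVER    : 16 -1 16
PUSH 11 : 16 -1 16 11
MOD     : 16 -1 5
EQ      : 16 0
STORE 2 : 16
PUSH -6 : 16 -6
DUP     : 16 -6 -6
DUP     : 16 -6 -6 -6
STORE 2 : 16 -6 -6
NEG     : 16 -6 6
NEG     : 16 -6 -6
SUB     : 16 0
ADD     : 16
NEG     : -16
PUSH -5 : -16 -5
SWAP    : -5 -16
STORE 0 : -5
PUSH -8 : -5 -8
SWAP    : -8 -5
SWAP    : -5 -8
STORE 2 : -5
PUSH -8 : -5 -8
SWAP    : -8 -5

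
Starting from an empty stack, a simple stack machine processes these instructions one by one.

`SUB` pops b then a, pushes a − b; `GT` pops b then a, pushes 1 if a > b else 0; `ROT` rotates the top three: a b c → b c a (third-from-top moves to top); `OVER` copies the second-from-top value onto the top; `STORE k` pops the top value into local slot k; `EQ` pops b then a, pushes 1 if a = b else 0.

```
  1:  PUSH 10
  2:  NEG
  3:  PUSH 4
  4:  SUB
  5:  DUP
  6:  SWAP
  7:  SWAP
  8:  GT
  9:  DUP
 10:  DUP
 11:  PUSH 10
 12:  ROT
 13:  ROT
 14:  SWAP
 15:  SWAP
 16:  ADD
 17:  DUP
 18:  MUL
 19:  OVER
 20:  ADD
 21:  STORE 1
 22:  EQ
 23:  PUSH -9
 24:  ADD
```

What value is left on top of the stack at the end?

PUSH 10  [10]
NEG      [-10]
PUSH 4   [-10, 4]
SUB      [-14]
DUP      [-14, -14]
SWAP     [-14, -14]
SWAP     [-14, -14]
GT       [0]
DUP      [0, 0]
DUP      [0, 0, 0]
PUSH 10  [0, 0, 0, 10]
ROT      [0, 0, 10, 0]
ROT      [0, 10, 0, 0]
SWAP     [0, 10, 0, 0]
SWAP     [0, 10, 0, 0]
ADD      [0, 10, 0]
DUP      [0, 10, 0, 0]
MUL      [0, 10, 0]
OVER     [0, 10, 0, 10]
ADD      [0, 10, 10]
STORE 1  [0, 10]
EQ       [0]
PUSH -9  [0, -9]
ADD      [-9]

-9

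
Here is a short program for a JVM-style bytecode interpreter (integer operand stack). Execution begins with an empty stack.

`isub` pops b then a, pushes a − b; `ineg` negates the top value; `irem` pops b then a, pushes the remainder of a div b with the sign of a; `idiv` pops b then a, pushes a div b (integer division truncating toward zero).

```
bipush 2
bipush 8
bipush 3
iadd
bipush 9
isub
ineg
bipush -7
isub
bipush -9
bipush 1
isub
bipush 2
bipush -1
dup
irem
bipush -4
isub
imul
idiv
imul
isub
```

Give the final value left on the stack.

7

bipush 2  : [2]
bipush 8  : [2, 8]
bipush 3  : [2, 8, 3]
iadd      : [2, 11]
bipush 9  : [2, 11, 9]
isub      : [2, 2]
ineg      : [2, -2]
bipush -7 : [2, -2, -7]
isub      : [2, 5]
bipush -9 : [2, 5, -9]
bipush 1  : [2, 5, -9, 1]
isub      : [2, 5, -10]
bipush 2  : [2, 5, -10, 2]
bipush -1 : [2, 5, -10, 2, -1]
dup       : [2, 5, -10, 2, -1, -1]
irem      : [2, 5, -10, 2, 0]
bipush -4 : [2, 5, -10, 2, 0, -4]
isub      : [2, 5, -10, 2, 4]
imul      : [2, 5, -10, 8]
idiv      : [2, 5, -1]
imul      : [2, -5]
isub      : [7]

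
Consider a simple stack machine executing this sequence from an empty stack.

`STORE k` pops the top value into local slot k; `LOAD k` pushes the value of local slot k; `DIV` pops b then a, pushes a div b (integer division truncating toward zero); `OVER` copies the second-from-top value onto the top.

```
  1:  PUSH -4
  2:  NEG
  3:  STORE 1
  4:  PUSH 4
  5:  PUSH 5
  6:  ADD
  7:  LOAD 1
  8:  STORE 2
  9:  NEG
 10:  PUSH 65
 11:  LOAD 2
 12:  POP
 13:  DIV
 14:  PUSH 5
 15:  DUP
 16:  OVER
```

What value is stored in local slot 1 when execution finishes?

PUSH -4 : [-4]
NEG     : [4]
STORE 1 : []
PUSH 4  : [4]
PUSH 5  : [4, 5]
ADD     : [9]
LOAD 1  : [9, 4]
STORE 2 : [9]
NEG     : [-9]
PUSH 65 : [-9, 65]
LOAD 2  : [-9, 65, 4]
POP     : [-9, 65]
DIV     : [0]
PUSH 5  : [0, 5]
DUP     : [0, 5, 5]
OVER    : [0, 5, 5, 5]

4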